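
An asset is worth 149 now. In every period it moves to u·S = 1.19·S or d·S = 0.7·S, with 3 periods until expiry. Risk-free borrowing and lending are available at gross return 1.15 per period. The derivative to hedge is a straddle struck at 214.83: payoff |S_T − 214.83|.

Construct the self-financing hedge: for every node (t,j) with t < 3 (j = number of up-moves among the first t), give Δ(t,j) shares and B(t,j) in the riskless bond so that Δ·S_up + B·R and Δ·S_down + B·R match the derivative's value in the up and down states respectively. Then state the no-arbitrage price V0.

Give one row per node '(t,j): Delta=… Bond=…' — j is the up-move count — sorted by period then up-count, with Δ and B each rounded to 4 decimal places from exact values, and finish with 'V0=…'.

(0,0): Delta=-0.3666 Bond=83.8051
(1,0): Delta=-1.0000 Bond=162.4423
(1,1): Delta=-0.3335 Bond=90.5033
(2,0): Delta=-1.0000 Bond=186.8087
(2,1): Delta=-1.0000 Bond=186.8087
(2,2): Delta=-0.2986 Bond=96.7250
V0=29.1858

Under the risk-neutral measure, an up-move has probability p* = (R−d)/(u−d) = 0.9184 and values discount at R = 1.15.
Payoff layer (t=3): V(3,0)=163.7230, V(3,1)=127.9481, V(3,2)=67.1308, V(3,3)=36.2587
Node (2,0) S=73.0100: V=(p*·127.9481+(1−p*)·163.7230)/1.15=113.7987; Δ=(127.9481−163.7230)/(86.8819−51.1070)=-1.0000; B=V−Δ·S=186.8087
Node (2,1) S=124.1170: V=(p*·67.1308+(1−p*)·127.9481)/1.15=62.6917; Δ=(67.1308−127.9481)/(147.6992−86.8819)=-1.0000; B=V−Δ·S=186.8087
Node (2,2) S=210.9989: V=(p*·36.2587+(1−p*)·67.1308)/1.15=33.7207; Δ=(36.2587−67.1308)/(251.0887−147.6992)=-0.2986; B=V−Δ·S=96.7250
Node (1,0) S=104.3000: V=(p*·62.6917+(1−p*)·113.7987)/1.15=58.1423; Δ=(62.6917−113.7987)/(124.1170−73.0100)=-1.0000; B=V−Δ·S=162.4423
Node (1,1) S=177.3100: V=(p*·33.7207+(1−p*)·62.6917)/1.15=31.3789; Δ=(33.7207−62.6917)/(210.9989−124.1170)=-0.3335; B=V−Δ·S=90.5033
Node (0,0) S=149.0000: V=(p*·31.3789+(1−p*)·58.1423)/1.15=29.1858; Δ=(31.3789−58.1423)/(177.3100−104.3000)=-0.3666; B=V−Δ·S=83.8051
The time-0 hedge costs 29.1858, which is the no-arbitrage price.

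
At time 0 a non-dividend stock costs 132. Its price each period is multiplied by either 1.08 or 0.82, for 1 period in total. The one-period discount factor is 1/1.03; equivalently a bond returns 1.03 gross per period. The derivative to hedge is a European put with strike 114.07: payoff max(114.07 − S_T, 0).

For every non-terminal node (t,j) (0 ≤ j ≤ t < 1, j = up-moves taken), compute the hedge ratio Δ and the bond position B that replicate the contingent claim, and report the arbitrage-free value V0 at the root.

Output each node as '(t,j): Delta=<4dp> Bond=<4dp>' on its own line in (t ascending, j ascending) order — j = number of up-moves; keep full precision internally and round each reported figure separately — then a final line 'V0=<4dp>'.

(0,0): Delta=-0.1699 Bond=23.5116
V0=1.0885

Under the risk-neutral measure, an up-move has probability p* = (R−d)/(u−d) = 0.8077 and values discount at R = 1.03.
Payoff layer (t=1): V(1,0)=5.8300, V(1,1)=0.0000
  t=0,j=0: stock 132.0000 → up 142.5600 (V=0.0000), down 108.2400 (V=5.8300). Price 1.0885; hedge Δ=-0.1699, bond B=23.5116.
Each (Δ,B) replicates both successor values, so the strategy is self-financing and V0 is arbitrage-free.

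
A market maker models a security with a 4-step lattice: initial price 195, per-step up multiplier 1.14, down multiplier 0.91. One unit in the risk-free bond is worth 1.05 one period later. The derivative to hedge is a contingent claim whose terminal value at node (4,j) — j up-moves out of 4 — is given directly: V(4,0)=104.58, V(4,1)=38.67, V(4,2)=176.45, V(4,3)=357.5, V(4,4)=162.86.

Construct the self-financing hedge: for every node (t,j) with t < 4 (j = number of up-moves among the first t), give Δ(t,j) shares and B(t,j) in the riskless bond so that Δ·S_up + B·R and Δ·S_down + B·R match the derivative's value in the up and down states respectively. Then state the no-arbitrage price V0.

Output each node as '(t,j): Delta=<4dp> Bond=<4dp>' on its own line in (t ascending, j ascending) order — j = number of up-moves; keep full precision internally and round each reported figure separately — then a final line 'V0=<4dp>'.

(0,0): Delta=1.3372 Bond=-82.4623
(1,0): Delta=2.7251 Bond=-332.8800
(1,1): Delta=0.6249 Bond=71.7468
(2,0): Delta=1.4892 Bond=-149.9456
(2,1): Delta=3.3594 Bond=-477.8244
(2,2): Delta=-0.7783 Bond=430.9360
(3,0): Delta=-1.9501 Bond=347.9565
(3,1): Delta=3.2541 Bond=-482.3424
(3,2): Delta=3.4134 Bond=-514.1698
(3,3): Delta=-2.9292 Bond=1073.9023
V0=178.2882

No-arbitrage ⇒ martingale measure with p* = (R−d)/(u−d) = 0.6087.
At expiry t=4: V(4,0)=104.5800, V(4,1)=38.6700, V(4,2)=176.4500, V(4,3)=357.5000, V(4,4)=162.8600
Node (3,0) S=146.9463: V=(p*·38.6700+(1−p*)·104.5800)/1.05=61.3913; Δ=(38.6700−104.5800)/(167.5188−133.7212)=-1.9501; B=V−Δ·S=347.9565
Node (3,1) S=184.0866: V=(p*·176.4500+(1−p*)·38.6700)/1.05=116.7010; Δ=(176.4500−38.6700)/(209.8588−167.5188)=3.2541; B=V−Δ·S=-482.3424
Node (3,2) S=230.6140: V=(p*·357.5000+(1−p*)·176.4500)/1.05=273.0041; Δ=(357.5000−176.4500)/(262.9000−209.8588)=3.4134; B=V−Δ·S=-514.1698
Node (3,3) S=288.9011: V=(p*·162.8600+(1−p*)·357.5000)/1.05=227.6414; Δ=(162.8600−357.5000)/(329.3472−262.9000)=-2.9292; B=V−Δ·S=1073.9023
Node (2,0) S=161.4795: V=(p*·116.7010+(1−p*)·61.3913)/1.05=90.5315; Δ=(116.7010−61.3913)/(184.0866−146.9463)=1.4892; B=V−Δ·S=-149.9456
Node (2,1) S=202.2930: V=(p*·273.0041+(1−p*)·116.7010)/1.05=201.7543; Δ=(273.0041−116.7010)/(230.6140−184.0866)=3.3594; B=V−Δ·S=-477.8244
Node (2,2) S=253.4220: V=(p*·227.6414+(1−p*)·273.0041)/1.05=233.7067; Δ=(227.6414−273.0041)/(288.9011−230.6140)=-0.7783; B=V−Δ·S=430.9360
Node (1,0) S=177.4500: V=(p*·201.7543+(1−p*)·90.5315)/1.05=150.6975; Δ=(201.7543−90.5315)/(202.2930−161.4795)=2.7251; B=V−Δ·S=-332.8800
Node (1,1) S=222.3000: V=(p*·233.7067+(1−p*)·201.7543)/1.05=210.6701; Δ=(233.7067−201.7543)/(253.4220−202.2930)=0.6249; B=V−Δ·S=71.7468
Node (0,0) S=195.0000: V=(p*·210.6701+(1−p*)·150.6975)/1.05=178.2882; Δ=(210.6701−150.6975)/(222.3000−177.4500)=1.3372; B=V−Δ·S=-82.4623
Check: Δ(0,0)·S0 + B(0,0) = 178.2882 = V0.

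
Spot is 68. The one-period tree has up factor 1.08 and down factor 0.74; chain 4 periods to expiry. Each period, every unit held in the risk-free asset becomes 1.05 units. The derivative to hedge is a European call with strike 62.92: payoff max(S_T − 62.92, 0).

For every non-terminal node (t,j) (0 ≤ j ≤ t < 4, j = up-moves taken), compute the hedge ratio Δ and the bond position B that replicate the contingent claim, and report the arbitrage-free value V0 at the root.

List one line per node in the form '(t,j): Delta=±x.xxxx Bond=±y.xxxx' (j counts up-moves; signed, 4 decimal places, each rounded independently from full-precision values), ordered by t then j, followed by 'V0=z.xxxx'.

Since d<R<u, set p* = (R−d)/(u−d) = 0.9118; price each node as the discounted p*-expectation of its children.
Payoff layer (t=4): V(4,0)=0.0000, V(4,1)=0.0000, V(4,2)=0.0000, V(4,3)=0.4687, V(4,4)=29.5932
Node (3,0) S=27.5552: V=(p*·0.0000+(1−p*)·0.0000)/1.05=0.0000; Δ=(0.0000−0.0000)/(29.7597−20.3909)=0.0000; B=V−Δ·S=0.0000
Node (3,1) S=40.2157: V=(p*·0.0000+(1−p*)·0.0000)/1.05=0.0000; Δ=(0.0000−0.0000)/(43.4330−29.7597)=0.0000; B=V−Δ·S=0.0000
Node (3,2) S=58.6932: V=(p*·0.4687+(1−p*)·0.0000)/1.05=0.4070; Δ=(0.4687−0.0000)/(63.3887−43.4330)=0.0235; B=V−Δ·S=-0.9716
Node (3,3) S=85.6604: V=(p*·29.5932+(1−p*)·0.4687)/1.05=25.7366; Δ=(29.5932−0.4687)/(92.5132−63.3887)=1.0000; B=V−Δ·S=-59.9238
Node (2,0) S=37.2368: V=(p*·0.0000+(1−p*)·0.0000)/1.05=0.0000; Δ=(0.0000−0.0000)/(40.2157−27.5552)=0.0000; B=V−Δ·S=0.0000
Node (2,1) S=54.3456: V=(p*·0.4070+(1−p*)·0.0000)/1.05=0.3534; Δ=(0.4070−0.0000)/(58.6932−40.2157)=0.0220; B=V−Δ·S=-0.8436
Node (2,2) S=79.3152: V=(p*·25.7366+(1−p*)·0.4070)/1.05=22.3825; Δ=(25.7366−0.4070)/(85.6604−58.6932)=0.9393; B=V−Δ·S=-52.1163
Node (1,0) S=50.3200: V=(p*·0.3534+(1−p*)·0.0000)/1.05=0.3069; Δ=(0.3534−0.0000)/(54.3456−37.2368)=0.0207; B=V−Δ·S=-0.7326
Node (1,1) S=73.4400: V=(p*·22.3825+(1−p*)·0.3534)/1.05=19.4655; Δ=(22.3825−0.3534)/(79.3152−54.3456)=0.8822; B=V−Δ·S=-45.3260
Node (0,0) S=68.0000: V=(p*·19.4655+(1−p*)·0.3069)/1.05=16.9286; Δ=(19.4655−0.3069)/(73.4400−50.3200)=0.8287; B=V−Δ·S=-39.4202
Root portfolio cost Δ·68+B reproduces V0=16.9286.

(0,0): Delta=0.8287 Bond=-39.4202
(1,0): Delta=0.0207 Bond=-0.7326
(1,1): Delta=0.8822 Bond=-45.3260
(2,0): Delta=0.0000 Bond=0.0000
(2,1): Delta=0.0220 Bond=-0.8436
(2,2): Delta=0.9393 Bond=-52.1163
(3,0): Delta=0.0000 Bond=0.0000
(3,1): Delta=0.0000 Bond=0.0000
(3,2): Delta=0.0235 Bond=-0.9716
(3,3): Delta=1.0000 Bond=-59.9238
V0=16.9286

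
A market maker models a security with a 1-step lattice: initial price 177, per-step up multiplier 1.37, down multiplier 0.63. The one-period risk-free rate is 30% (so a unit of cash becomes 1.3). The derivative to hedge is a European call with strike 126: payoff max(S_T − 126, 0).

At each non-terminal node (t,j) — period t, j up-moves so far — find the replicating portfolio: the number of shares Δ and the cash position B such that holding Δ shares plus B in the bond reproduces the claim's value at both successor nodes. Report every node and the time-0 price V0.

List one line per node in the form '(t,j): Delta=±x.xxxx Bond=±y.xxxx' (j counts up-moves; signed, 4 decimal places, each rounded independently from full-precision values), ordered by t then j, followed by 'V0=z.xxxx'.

(0,0): Delta=0.8894 Bond=-76.2876
V0=81.1313

No-arbitrage ⇒ martingale measure with p* = (R−d)/(u−d) = 0.9054.
At expiry t=1: V(1,0)=0.0000, V(1,1)=116.4900
  t=0,j=0: stock 177.0000 → up 242.4900 (V=116.4900), down 111.5100 (V=0.0000). Price 81.1313; hedge Δ=0.8894, bond B=-76.2876.
Check: Δ(0,0)·S0 + B(0,0) = 81.1313 = V0.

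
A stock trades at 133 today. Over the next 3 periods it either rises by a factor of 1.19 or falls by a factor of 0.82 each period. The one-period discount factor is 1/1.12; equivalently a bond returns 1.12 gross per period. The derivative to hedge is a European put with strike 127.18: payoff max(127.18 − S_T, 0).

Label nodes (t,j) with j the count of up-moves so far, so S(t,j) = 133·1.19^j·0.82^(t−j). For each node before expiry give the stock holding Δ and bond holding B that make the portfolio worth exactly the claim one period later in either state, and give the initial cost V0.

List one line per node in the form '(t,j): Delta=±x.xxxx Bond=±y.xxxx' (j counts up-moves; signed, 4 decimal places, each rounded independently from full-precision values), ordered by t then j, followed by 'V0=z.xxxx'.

Since d<R<u, set p* = (R−d)/(u−d) = 0.8108; price each node as the discounted p*-expectation of its children.
Terminal payoffs: V(3,0)=53.8481, V(3,1)=20.7593, V(3,2)=0.0000, V(3,3)=0.0000
Node (2,0) S=89.4292: V=(p*·20.7593+(1−p*)·53.8481)/1.12=24.1244; Δ=(20.7593−53.8481)/(106.4207−73.3319)=-1.0000; B=V−Δ·S=113.5536
Node (2,1) S=129.7814: V=(p*·0.0000+(1−p*)·20.7593)/1.12=3.5066; Δ=(0.0000−20.7593)/(154.4399−106.4207)=-0.4323; B=V−Δ·S=59.6127
Node (2,2) S=188.3413: V=(p*·0.0000+(1−p*)·0.0000)/1.12=0.0000; Δ=(0.0000−0.0000)/(224.1261−154.4399)=0.0000; B=V−Δ·S=0.0000
Node (1,0) S=109.0600: V=(p*·3.5066+(1−p*)·24.1244)/1.12=6.6136; Δ=(3.5066−24.1244)/(129.7814−89.4292)=-0.5109; B=V−Δ·S=62.3373
Node (1,1) S=158.2700: V=(p*·0.0000+(1−p*)·3.5066)/1.12=0.5923; Δ=(0.0000−3.5066)/(188.3413−129.7814)=-0.0599; B=V−Δ·S=10.0697
Node (0,0) S=133.0000: V=(p*·0.5923+(1−p*)·6.6136)/1.12=1.5460; Δ=(0.5923−6.6136)/(158.2700−109.0600)=-0.1224; B=V−Δ·S=17.8198
The time-0 hedge costs 1.5460, which is the no-arbitrage price.

(0,0): Delta=-0.1224 Bond=17.8198
(1,0): Delta=-0.5109 Bond=62.3373
(1,1): Delta=-0.0599 Bond=10.0697
(2,0): Delta=-1.0000 Bond=113.5536
(2,1): Delta=-0.4323 Bond=59.6127
(2,2): Delta=0.0000 Bond=0.0000
V0=1.5460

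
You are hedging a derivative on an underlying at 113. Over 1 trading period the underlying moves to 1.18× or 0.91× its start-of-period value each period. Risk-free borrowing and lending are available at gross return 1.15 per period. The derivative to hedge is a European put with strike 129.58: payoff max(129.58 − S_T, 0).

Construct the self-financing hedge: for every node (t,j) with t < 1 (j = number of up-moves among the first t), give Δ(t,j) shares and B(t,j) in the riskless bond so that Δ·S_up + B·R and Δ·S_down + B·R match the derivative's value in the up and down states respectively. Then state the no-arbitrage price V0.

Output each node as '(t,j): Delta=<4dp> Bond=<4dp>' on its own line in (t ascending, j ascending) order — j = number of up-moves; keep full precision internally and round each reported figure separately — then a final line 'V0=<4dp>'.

(0,0): Delta=-0.8768 Bond=101.6586
V0=2.5845

Since d<R<u, set p* = (R−d)/(u−d) = 0.8889; price each node as the discounted p*-expectation of its children.
Terminal payoffs: V(1,0)=26.7500, V(1,1)=0.0000
Node (0,0) S=113.0000: V=(p*·0.0000+(1−p*)·26.7500)/1.15=2.5845; Δ=(0.0000−26.7500)/(133.3400−102.8300)=-0.8768; B=V−Δ·S=101.6586
The time-0 hedge costs 2.5845, which is the no-arbitrage price.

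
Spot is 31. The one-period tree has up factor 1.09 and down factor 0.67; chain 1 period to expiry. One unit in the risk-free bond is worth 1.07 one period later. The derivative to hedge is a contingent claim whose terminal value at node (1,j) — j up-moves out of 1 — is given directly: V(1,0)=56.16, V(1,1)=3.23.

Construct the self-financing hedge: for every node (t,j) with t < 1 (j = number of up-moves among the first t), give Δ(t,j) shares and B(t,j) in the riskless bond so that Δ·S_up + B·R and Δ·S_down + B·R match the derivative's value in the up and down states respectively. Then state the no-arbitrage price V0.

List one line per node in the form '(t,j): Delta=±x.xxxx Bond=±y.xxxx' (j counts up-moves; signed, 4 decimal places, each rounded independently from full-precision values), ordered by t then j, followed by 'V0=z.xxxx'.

Since d<R<u, set p* = (R−d)/(u−d) = 0.9524; price each node as the discounted p*-expectation of its children.
Terminal payoffs: V(1,0)=56.1600, V(1,1)=3.2300
(0,0): S=31.0000. Δ = (V_up−V_dn)/(S_up−S_dn) = (3.2300−56.1600)/(33.7900−20.7700) = -4.0653. V = [p*·3.2300 + (1−p*)·56.1600]/1.07 = 5.3743. B = V − Δ·S = 131.3981.
Check: Δ(0,0)·S0 + B(0,0) = 5.3743 = V0.

(0,0): Delta=-4.0653 Bond=131.3981
V0=5.3743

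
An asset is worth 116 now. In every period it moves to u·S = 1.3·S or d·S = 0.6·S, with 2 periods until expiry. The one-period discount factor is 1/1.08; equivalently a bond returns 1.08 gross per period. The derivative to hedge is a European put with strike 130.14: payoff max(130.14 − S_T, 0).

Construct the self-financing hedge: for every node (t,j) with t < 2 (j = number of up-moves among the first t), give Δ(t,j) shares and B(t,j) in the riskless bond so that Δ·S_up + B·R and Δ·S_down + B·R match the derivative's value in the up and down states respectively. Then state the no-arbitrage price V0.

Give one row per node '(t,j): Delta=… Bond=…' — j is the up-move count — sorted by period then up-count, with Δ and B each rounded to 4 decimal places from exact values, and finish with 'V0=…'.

No-arbitrage ⇒ martingale measure with p* = (R−d)/(u−d) = 0.6857.
Payoff layer (t=2): V(2,0)=88.3800, V(2,1)=39.6600, V(2,2)=0.0000
  t=1,j=0: stock 69.6000 → up 90.4800 (V=39.6600), down 41.7600 (V=88.3800). Price 50.9000; hedge Δ=-1.0000, bond B=120.5000.
  t=1,j=1: stock 150.8000 → up 196.0400 (V=0.0000), down 90.4800 (V=39.6600). Price 11.5413; hedge Δ=-0.3757, bond B=68.1984.
  t=0,j=0: stock 116.0000 → up 150.8000 (V=11.5413), down 69.6000 (V=50.9000). Price 22.1400; hedge Δ=-0.4847, bond B=78.3667.
Root portfolio cost Δ·116+B reproduces V0=22.1400.

(0,0): Delta=-0.4847 Bond=78.3667
(1,0): Delta=-1.0000 Bond=120.5000
(1,1): Delta=-0.3757 Bond=68.1984
V0=22.1400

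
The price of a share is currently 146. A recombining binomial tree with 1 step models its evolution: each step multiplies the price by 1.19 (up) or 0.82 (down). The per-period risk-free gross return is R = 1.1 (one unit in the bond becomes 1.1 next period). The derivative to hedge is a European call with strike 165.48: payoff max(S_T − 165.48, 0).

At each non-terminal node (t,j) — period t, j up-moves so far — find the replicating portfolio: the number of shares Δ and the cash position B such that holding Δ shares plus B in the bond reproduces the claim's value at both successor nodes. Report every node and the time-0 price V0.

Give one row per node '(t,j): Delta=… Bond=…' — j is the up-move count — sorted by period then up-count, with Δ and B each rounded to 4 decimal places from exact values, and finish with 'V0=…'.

(0,0): Delta=0.1529 Bond=-16.6418
V0=5.6826

Under the risk-neutral measure, an up-move has probability p* = (R−d)/(u−d) = 0.7568 and values discount at R = 1.1.
Terminal payoffs: V(1,0)=0.0000, V(1,1)=8.2600
  t=0,j=0: stock 146.0000 → up 173.7400 (V=8.2600), down 119.7200 (V=0.0000). Price 5.6826; hedge Δ=0.1529, bond B=-16.6418.
Root portfolio cost Δ·146+B reproduces V0=5.6826.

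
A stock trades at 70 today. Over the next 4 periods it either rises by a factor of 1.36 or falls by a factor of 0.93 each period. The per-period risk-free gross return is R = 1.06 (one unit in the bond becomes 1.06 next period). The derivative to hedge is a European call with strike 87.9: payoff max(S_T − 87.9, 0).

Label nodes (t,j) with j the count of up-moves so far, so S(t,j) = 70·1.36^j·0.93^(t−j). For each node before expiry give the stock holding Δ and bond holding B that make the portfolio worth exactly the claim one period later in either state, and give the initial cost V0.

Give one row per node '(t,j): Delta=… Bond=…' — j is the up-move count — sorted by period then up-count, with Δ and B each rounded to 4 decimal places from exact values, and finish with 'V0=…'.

Since d<R<u, set p* = (R−d)/(u−d) = 0.3023; price each node as the discounted p*-expectation of its children.
Payoff layer (t=4): V(4,0)=0.0000, V(4,1)=0.0000, V(4,2)=24.0803, V(4,3)=75.8562, V(4,4)=151.5714
Node (3,0) S=56.3050: V=(p*·0.0000+(1−p*)·0.0000)/1.06=0.0000; Δ=(0.0000−0.0000)/(76.5748−52.3636)=0.0000; B=V−Δ·S=0.0000
Node (3,1) S=82.3385: V=(p*·24.0803+(1−p*)·0.0000)/1.06=6.8680; Δ=(24.0803−0.0000)/(111.9803−76.5748)=0.6801; B=V−Δ·S=-49.1328
Node (3,2) S=120.4090: V=(p*·75.8562+(1−p*)·24.0803)/1.06=37.4844; Δ=(75.8562−24.0803)/(163.7562−111.9803)=1.0000; B=V−Δ·S=-82.9245
Node (3,3) S=176.0819: V=(p*·151.5714+(1−p*)·75.8562)/1.06=93.1574; Δ=(151.5714−75.8562)/(239.4714−163.7562)=1.0000; B=V−Δ·S=-82.9245
Node (2,0) S=60.5430: V=(p*·6.8680+(1−p*)·0.0000)/1.06=1.9588; Δ=(6.8680−0.0000)/(82.3385−56.3050)=0.2638; B=V−Δ·S=-14.0133
Node (2,1) S=88.5360: V=(p*·37.4844+(1−p*)·6.8680)/1.06=15.2115; Δ=(37.4844−6.8680)/(120.4090−82.3385)=0.8042; B=V−Δ·S=-55.9895
Node (2,2) S=129.4720: V=(p*·93.1574+(1−p*)·37.4844)/1.06=51.2413; Δ=(93.1574−37.4844)/(176.0819−120.4090)=1.0000; B=V−Δ·S=-78.2307
Node (1,0) S=65.1000: V=(p*·15.2115+(1−p*)·1.9588)/1.06=5.6278; Δ=(15.2115−1.9588)/(88.5360−60.5430)=0.4734; B=V−Δ·S=-25.1922
Node (1,1) S=95.2000: V=(p*·51.2413+(1−p*)·15.2115)/1.06=24.6266; Δ=(51.2413−15.2115)/(129.4720−88.5360)=0.8802; B=V−Δ·S=-59.1638
Node (0,0) S=70.0000: V=(p*·24.6266+(1−p*)·5.6278)/1.06=10.7279; Δ=(24.6266−5.6278)/(95.2000−65.1000)=0.6312; B=V−Δ·S=-33.4554
The time-0 hedge costs 10.7279, which is the no-arbitrage price.

(0,0): Delta=0.6312 Bond=-33.4554
(1,0): Delta=0.4734 Bond=-25.1922
(1,1): Delta=0.8802 Bond=-59.1638
(2,0): Delta=0.2638 Bond=-14.0133
(2,1): Delta=0.8042 Bond=-55.9895
(2,2): Delta=1.0000 Bond=-78.2307
(3,0): Delta=0.0000 Bond=0.0000
(3,1): Delta=0.6801 Bond=-49.1328
(3,2): Delta=1.0000 Bond=-82.9245
(3,3): Delta=1.0000 Bond=-82.9245
V0=10.7279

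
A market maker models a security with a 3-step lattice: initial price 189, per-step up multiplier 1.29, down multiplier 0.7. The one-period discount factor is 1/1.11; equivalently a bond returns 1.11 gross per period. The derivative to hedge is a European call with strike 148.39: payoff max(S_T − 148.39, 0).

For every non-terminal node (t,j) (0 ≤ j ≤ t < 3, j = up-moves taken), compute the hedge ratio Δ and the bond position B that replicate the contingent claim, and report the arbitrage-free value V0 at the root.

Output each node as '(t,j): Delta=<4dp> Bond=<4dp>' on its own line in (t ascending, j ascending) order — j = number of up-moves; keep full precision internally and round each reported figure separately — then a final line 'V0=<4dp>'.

No-arbitrage ⇒ martingale measure with p* = (R−d)/(u−d) = 0.6949.
Terminal values V(3,·): V(3,0)=0.0000, V(3,1)=0.0000, V(3,2)=71.7704, V(3,3)=257.3342
(2,0): S=92.6100. Δ = (V_up−V_dn)/(S_up−S_dn) = (0.0000−0.0000)/(119.4669−64.8270) = 0.0000. V = [p*·0.0000 + (1−p*)·0.0000]/1.11 = 0.0000. B = V − Δ·S = 0.0000.
(2,1): S=170.6670. Δ = (V_up−V_dn)/(S_up−S_dn) = (71.7704−0.0000)/(220.1604−119.4669) = 0.7128. V = [p*·71.7704 + (1−p*)·0.0000]/1.11 = 44.9319. B = V − Δ·S = -76.7129.
(2,2): S=314.5149. Δ = (V_up−V_dn)/(S_up−S_dn) = (257.3342−71.7704)/(405.7242−220.1604) = 1.0000. V = [p*·257.3342 + (1−p*)·71.7704]/1.11 = 180.8302. B = V − Δ·S = -133.6847.
(1,0): S=132.3000. Δ = (V_up−V_dn)/(S_up−S_dn) = (44.9319−0.0000)/(170.6670−92.6100) = 0.5756. V = [p*·44.9319 + (1−p*)·0.0000]/1.11 = 28.1296. B = V − Δ·S = -48.0261.
(1,1): S=243.8100. Δ = (V_up−V_dn)/(S_up−S_dn) = (180.8302−44.9319)/(314.5149−170.6670) = 0.9447. V = [p*·180.8302 + (1−p*)·44.9319]/1.11 = 125.5583. B = V − Δ·S = -104.7779.
(0,0): S=189.0000. Δ = (V_up−V_dn)/(S_up−S_dn) = (125.5583−28.1296)/(243.8100−132.3000) = 0.8737. V = [p*·125.5583 + (1−p*)·28.1296]/1.11 = 86.3372. B = V − Δ·S = -78.7962.
Root portfolio cost Δ·189+B reproduces V0=86.3372.

(0,0): Delta=0.8737 Bond=-78.7962
(1,0): Delta=0.5756 Bond=-48.0261
(1,1): Delta=0.9447 Bond=-104.7779
(2,0): Delta=0.0000 Bond=0.0000
(2,1): Delta=0.7128 Bond=-76.7129
(2,2): Delta=1.0000 Bond=-133.6847
V0=86.3372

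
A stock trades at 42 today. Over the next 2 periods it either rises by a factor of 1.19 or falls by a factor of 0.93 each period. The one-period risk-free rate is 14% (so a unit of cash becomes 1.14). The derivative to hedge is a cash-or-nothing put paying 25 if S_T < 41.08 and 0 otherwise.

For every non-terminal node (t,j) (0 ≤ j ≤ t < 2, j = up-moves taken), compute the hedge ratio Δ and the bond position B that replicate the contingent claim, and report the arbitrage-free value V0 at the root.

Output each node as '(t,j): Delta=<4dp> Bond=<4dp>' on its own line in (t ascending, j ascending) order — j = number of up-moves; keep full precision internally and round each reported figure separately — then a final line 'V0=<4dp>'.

Risk-neutral probability p* = (R−d)/(u−d) = (1.14−0.93)/(1.19−0.93) = 0.8077.
At expiry t=2: V(2,0)=25.0000, V(2,1)=0.0000, V(2,2)=0.0000
Node (1,0) S=39.0600: V=(p*·0.0000+(1−p*)·25.0000)/1.14=4.2173; Δ=(0.0000−25.0000)/(46.4814−36.3258)=-2.4617; B=V−Δ·S=100.3711
Node (1,1) S=49.9800: V=(p*·0.0000+(1−p*)·0.0000)/1.14=0.0000; Δ=(0.0000−0.0000)/(59.4762−46.4814)=0.0000; B=V−Δ·S=0.0000
Node (0,0) S=42.0000: V=(p*·0.0000+(1−p*)·4.2173)/1.14=0.7114; Δ=(0.0000−4.2173)/(49.9800−39.0600)=-0.3862; B=V−Δ·S=16.9317
Root portfolio cost Δ·42+B reproduces V0=0.7114.

(0,0): Delta=-0.3862 Bond=16.9317
(1,0): Delta=-2.4617 Bond=100.3711
(1,1): Delta=0.0000 Bond=0.0000
V0=0.7114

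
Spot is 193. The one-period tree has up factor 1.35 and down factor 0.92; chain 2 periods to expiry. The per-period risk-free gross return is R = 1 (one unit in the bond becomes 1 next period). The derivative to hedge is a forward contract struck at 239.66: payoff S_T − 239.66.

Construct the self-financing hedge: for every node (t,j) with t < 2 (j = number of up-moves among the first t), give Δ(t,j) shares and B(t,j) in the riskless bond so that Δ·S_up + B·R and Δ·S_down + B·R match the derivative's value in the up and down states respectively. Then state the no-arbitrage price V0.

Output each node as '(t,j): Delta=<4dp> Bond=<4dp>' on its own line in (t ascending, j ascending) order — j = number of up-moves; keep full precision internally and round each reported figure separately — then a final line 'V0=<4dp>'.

(0,0): Delta=1.0000 Bond=-239.6600
(1,0): Delta=1.0000 Bond=-239.6600
(1,1): Delta=1.0000 Bond=-239.6600
V0=-46.6600

The replicating-portfolio and risk-neutral prices coincide; use p* = (1−0.92)/(1.35−0.92) = 0.1860 for the latter.
At expiry t=2: V(2,0)=-76.3048, V(2,1)=0.0460, V(2,2)=112.0825
  t=1,j=0: stock 177.5600 → up 239.7060 (V=0.0460), down 163.3552 (V=-76.3048). Price -62.1000; hedge Δ=1.0000, bond B=-239.6600.
  t=1,j=1: stock 260.5500 → up 351.7425 (V=112.0825), down 239.7060 (V=0.0460). Price 20.8900; hedge Δ=1.0000, bond B=-239.6600.
  t=0,j=0: stock 193.0000 → up 260.5500 (V=20.8900), down 177.5600 (V=-62.1000). Price -46.6600; hedge Δ=1.0000, bond B=-239.6600.
Each (Δ,B) replicates both successor values, so the strategy is self-financing and V0 is arbitrage-free.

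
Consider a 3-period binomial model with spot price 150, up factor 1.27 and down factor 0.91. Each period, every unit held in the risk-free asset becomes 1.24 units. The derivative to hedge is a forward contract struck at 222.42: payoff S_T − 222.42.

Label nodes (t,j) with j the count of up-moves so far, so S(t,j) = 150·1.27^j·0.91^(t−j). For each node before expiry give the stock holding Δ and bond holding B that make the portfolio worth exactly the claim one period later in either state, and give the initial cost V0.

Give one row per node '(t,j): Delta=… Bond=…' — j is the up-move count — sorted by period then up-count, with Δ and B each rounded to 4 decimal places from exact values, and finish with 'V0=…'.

Under the risk-neutral measure, an up-move has probability p* = (R−d)/(u−d) = 0.9167 and values discount at R = 1.24.
At expiry t=3: V(3,0)=-109.3843, V(3,1)=-64.6669, V(3,2)=-2.2591, V(3,3)=84.8375
  t=2,j=0: stock 124.2150 → up 157.7531 (V=-64.6669), down 113.0357 (V=-109.3843). Price -55.1560; hedge Δ=1.0000, bond B=-179.3710.
  t=2,j=1: stock 173.3550 → up 220.1609 (V=-2.2591), down 157.7531 (V=-64.6669). Price -6.0160; hedge Δ=1.0000, bond B=-179.3710.
  t=2,j=2: stock 241.9350 → up 307.2575 (V=84.8375), down 220.1609 (V=-2.2591). Price 62.5640; hedge Δ=1.0000, bond B=-179.3710.
  t=1,j=0: stock 136.5000 → up 173.3550 (V=-6.0160), down 124.2150 (V=-55.1560). Price -8.1540; hedge Δ=1.0000, bond B=-144.6540.
  t=1,j=1: stock 190.5000 → up 241.9350 (V=62.5640), down 173.3550 (V=-6.0160). Price 45.8460; hedge Δ=1.0000, bond B=-144.6540.
  t=0,j=0: stock 150.0000 → up 190.5000 (V=45.8460), down 136.5000 (V=-8.1540). Price 33.3435; hedge Δ=1.0000, bond B=-116.6565.
Check: Δ(0,0)·S0 + B(0,0) = 33.3435 = V0.

(0,0): Delta=1.0000 Bond=-116.6565
(1,0): Delta=1.0000 Bond=-144.6540
(1,1): Delta=1.0000 Bond=-144.6540
(2,0): Delta=1.0000 Bond=-179.3710
(2,1): Delta=1.0000 Bond=-179.3710
(2,2): Delta=1.0000 Bond=-179.3710
V0=33.3435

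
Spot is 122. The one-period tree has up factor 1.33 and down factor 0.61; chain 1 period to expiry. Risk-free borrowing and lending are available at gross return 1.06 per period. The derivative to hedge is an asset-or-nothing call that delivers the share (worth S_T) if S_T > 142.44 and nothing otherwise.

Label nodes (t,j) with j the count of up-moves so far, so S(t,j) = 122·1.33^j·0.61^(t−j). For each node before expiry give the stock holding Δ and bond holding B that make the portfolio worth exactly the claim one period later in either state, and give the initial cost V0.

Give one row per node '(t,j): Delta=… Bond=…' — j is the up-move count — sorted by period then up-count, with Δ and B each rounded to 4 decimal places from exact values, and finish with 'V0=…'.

(0,0): Delta=1.8472 Bond=-129.6889
V0=95.6722

The replicating-portfolio and risk-neutral prices coincide; use p* = (1.06−0.61)/(1.33−0.61) = 0.6250 for the latter.
Terminal values V(1,·): V(1,0)=0.0000, V(1,1)=162.2600
(0,0): S=122.0000. Δ = (V_up−V_dn)/(S_up−S_dn) = (162.2600−0.0000)/(162.2600−74.4200) = 1.8472. V = [p*·162.2600 + (1−p*)·0.0000]/1.06 = 95.6722. B = V − Δ·S = -129.6889.
Self-financing check: at every node Δ·S+B equals the discounted successor values.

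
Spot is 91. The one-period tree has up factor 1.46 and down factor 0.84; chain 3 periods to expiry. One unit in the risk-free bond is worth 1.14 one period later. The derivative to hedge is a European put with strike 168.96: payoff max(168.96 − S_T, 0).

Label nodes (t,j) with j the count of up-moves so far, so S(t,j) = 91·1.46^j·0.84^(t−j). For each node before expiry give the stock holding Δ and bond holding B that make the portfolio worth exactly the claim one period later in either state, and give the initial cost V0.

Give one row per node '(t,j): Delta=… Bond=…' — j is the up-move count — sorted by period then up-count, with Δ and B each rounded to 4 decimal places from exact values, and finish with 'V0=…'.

(0,0): Delta=-0.6352 Bond=89.5826
(1,0): Delta=-1.0000 Bond=130.0092
(1,1): Delta=-0.4113 Bond=72.3801
(2,0): Delta=-1.0000 Bond=148.2105
(2,1): Delta=-1.0000 Bond=148.2105
(2,2): Delta=-0.0501 Bond=12.4362
V0=31.7791

No-arbitrage ⇒ martingale measure with p* = (R−d)/(u−d) = 0.4839.
At expiry t=3: V(3,0)=115.0239, V(3,1)=75.2140, V(3,2)=6.0205, V(3,3)=0.0000
  t=2,j=0: stock 64.2096 → up 93.7460 (V=75.2140), down 53.9361 (V=115.0239). Price 84.0009; hedge Δ=-1.0000, bond B=148.2105.
  t=2,j=1: stock 111.6024 → up 162.9395 (V=6.0205), down 93.7460 (V=75.2140). Price 36.6081; hedge Δ=-1.0000, bond B=148.2105.
  t=2,j=2: stock 193.9756 → up 283.2044 (V=0.0000), down 162.9395 (V=6.0205). Price 2.7257; hedge Δ=-0.0501, bond B=12.4362.
  t=1,j=0: stock 76.4400 → up 111.6024 (V=36.6081), down 64.2096 (V=84.0009). Price 53.5692; hedge Δ=-1.0000, bond B=130.0092.
  t=1,j=1: stock 132.8600 → up 193.9756 (V=2.7257), down 111.6024 (V=36.6081). Price 17.7311; hedge Δ=-0.4113, bond B=72.3801.
  t=0,j=0: stock 91.0000 → up 132.8600 (V=17.7311), down 76.4400 (V=53.5692). Price 31.7791; hedge Δ=-0.6352, bond B=89.5826.
Root portfolio cost Δ·91+B reproduces V0=31.7791.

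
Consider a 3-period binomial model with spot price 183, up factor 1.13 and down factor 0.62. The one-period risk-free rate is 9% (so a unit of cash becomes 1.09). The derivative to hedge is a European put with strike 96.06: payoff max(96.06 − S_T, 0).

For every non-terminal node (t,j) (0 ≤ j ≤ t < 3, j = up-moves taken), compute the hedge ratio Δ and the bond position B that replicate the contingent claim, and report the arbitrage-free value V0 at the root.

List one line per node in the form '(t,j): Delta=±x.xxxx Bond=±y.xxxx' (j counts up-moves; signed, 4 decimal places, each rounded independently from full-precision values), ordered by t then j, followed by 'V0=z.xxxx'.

(0,0): Delta=-0.0236 Bond=4.5545
(1,0): Delta=-0.2867 Bond=34.8189
(1,1): Delta=-0.0113 Bond=2.4236
(2,0): Delta=-1.0000 Bond=88.1284
(2,1): Delta=-0.2534 Bond=33.6823
(2,2): Delta=0.0000 Bond=0.0000
V0=0.2371

Risk-neutral probability p* = (R−d)/(u−d) = (1.09−0.62)/(1.13−0.62) = 0.9216.
At expiry t=3: V(3,0)=52.4460, V(3,1)=16.5699, V(3,2)=0.0000, V(3,3)=0.0000
(2,0): S=70.3452. Δ = (V_up−V_dn)/(S_up−S_dn) = (16.5699−52.4460)/(79.4901−43.6140) = -1.0000. V = [p*·16.5699 + (1−p*)·52.4460]/1.09 = 17.7832. B = V − Δ·S = 88.1284.
(2,1): S=128.2098. Δ = (V_up−V_dn)/(S_up−S_dn) = (0.0000−16.5699)/(144.8771−79.4901) = -0.2534. V = [p*·0.0000 + (1−p*)·16.5699]/1.09 = 1.1923. B = V − Δ·S = 33.6823.
(2,2): S=233.6727. Δ = (V_up−V_dn)/(S_up−S_dn) = (0.0000−0.0000)/(264.0502−144.8771) = 0.0000. V = [p*·0.0000 + (1−p*)·0.0000]/1.09 = 0.0000. B = V − Δ·S = 0.0000.
(1,0): S=113.4600. Δ = (V_up−V_dn)/(S_up−S_dn) = (1.1923−17.7832)/(128.2098−70.3452) = -0.2867. V = [p*·1.1923 + (1−p*)·17.7832]/1.09 = 2.2877. B = V − Δ·S = 34.8189.
(1,1): S=206.7900. Δ = (V_up−V_dn)/(S_up−S_dn) = (0.0000−1.1923)/(233.6727−128.2098) = -0.0113. V = [p*·0.0000 + (1−p*)·1.1923]/1.09 = 0.0858. B = V − Δ·S = 2.4236.
(0,0): S=183.0000. Δ = (V_up−V_dn)/(S_up−S_dn) = (0.0858−2.2877)/(206.7900−113.4600) = -0.0236. V = [p*·0.0858 + (1−p*)·2.2877]/1.09 = 0.2371. B = V − Δ·S = 4.5545.
The time-0 hedge costs 0.2371, which is the no-arbitrage price.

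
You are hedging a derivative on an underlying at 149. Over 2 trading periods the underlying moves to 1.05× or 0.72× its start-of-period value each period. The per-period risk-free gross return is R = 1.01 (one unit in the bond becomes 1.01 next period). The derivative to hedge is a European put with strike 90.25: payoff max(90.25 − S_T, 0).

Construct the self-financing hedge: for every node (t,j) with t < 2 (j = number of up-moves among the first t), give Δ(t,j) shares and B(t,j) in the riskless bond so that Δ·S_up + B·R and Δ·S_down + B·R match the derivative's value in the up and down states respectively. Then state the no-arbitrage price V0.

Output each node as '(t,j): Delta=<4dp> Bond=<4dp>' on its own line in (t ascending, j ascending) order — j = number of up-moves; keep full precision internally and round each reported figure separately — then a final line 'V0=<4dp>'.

No-arbitrage ⇒ martingale measure with p* = (R−d)/(u−d) = 0.8788.
At expiry t=2: V(2,0)=13.0084, V(2,1)=0.0000, V(2,2)=0.0000
  t=1,j=0: stock 107.2800 → up 112.6440 (V=0.0000), down 77.2416 (V=13.0084). Price 1.5612; hedge Δ=-0.3674, bond B=40.9806.
  t=1,j=1: stock 156.4500 → up 164.2725 (V=0.0000), down 112.6440 (V=0.0000). Price 0.0000; hedge Δ=0.0000, bond B=0.0000.
  t=0,j=0: stock 149.0000 → up 156.4500 (V=0.0000), down 107.2800 (V=1.5612). Price 0.1874; hedge Δ=-0.0318, bond B=4.9182.
Each (Δ,B) replicates both successor values, so the strategy is self-financing and V0 is arbitrage-free.

(0,0): Delta=-0.0318 Bond=4.9182
(1,0): Delta=-0.3674 Bond=40.9806
(1,1): Delta=0.0000 Bond=0.0000
V0=0.1874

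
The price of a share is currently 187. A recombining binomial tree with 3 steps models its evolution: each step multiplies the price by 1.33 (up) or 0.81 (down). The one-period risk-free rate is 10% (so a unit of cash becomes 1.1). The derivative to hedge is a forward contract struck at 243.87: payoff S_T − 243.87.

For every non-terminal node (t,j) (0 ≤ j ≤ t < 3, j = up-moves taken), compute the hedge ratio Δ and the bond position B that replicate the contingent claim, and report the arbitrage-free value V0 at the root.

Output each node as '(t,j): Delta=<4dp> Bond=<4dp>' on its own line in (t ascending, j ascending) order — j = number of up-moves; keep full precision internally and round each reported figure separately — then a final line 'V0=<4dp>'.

The replicating-portfolio and risk-neutral prices coincide; use p* = (1.1−0.81)/(1.33−0.81) = 0.5577 for the latter.
At expiry t=3: V(3,0)=-144.4905, V(3,1)=-80.6914, V(3,2)=24.0653, V(3,3)=196.0731
(2,0): S=122.6907. Δ = (V_up−V_dn)/(S_up−S_dn) = (-80.6914−-144.4905)/(163.1786−99.3795) = 1.0000. V = [p*·-80.6914 + (1−p*)·-144.4905]/1.1 = -99.0093. B = V − Δ·S = -221.7000.
(2,1): S=201.4551. Δ = (V_up−V_dn)/(S_up−S_dn) = (24.0653−-80.6914)/(267.9353−163.1786) = 1.0000. V = [p*·24.0653 + (1−p*)·-80.6914]/1.1 = -20.2449. B = V − Δ·S = -221.7000.
(2,2): S=330.7843. Δ = (V_up−V_dn)/(S_up−S_dn) = (196.0731−24.0653)/(439.9431−267.9353) = 1.0000. V = [p*·196.0731 + (1−p*)·24.0653]/1.1 = 109.0843. B = V − Δ·S = -221.7000.
(1,0): S=151.4700. Δ = (V_up−V_dn)/(S_up−S_dn) = (-20.2449−-99.0093)/(201.4551−122.6907) = 1.0000. V = [p*·-20.2449 + (1−p*)·-99.0093]/1.1 = -50.0755. B = V − Δ·S = -201.5455.
(1,1): S=248.7100. Δ = (V_up−V_dn)/(S_up−S_dn) = (109.0843−-20.2449)/(330.7843−201.4551) = 1.0000. V = [p*·109.0843 + (1−p*)·-20.2449]/1.1 = 47.1645. B = V − Δ·S = -201.5455.
(0,0): S=187.0000. Δ = (V_up−V_dn)/(S_up−S_dn) = (47.1645−-50.0755)/(248.7100−151.4700) = 1.0000. V = [p*·47.1645 + (1−p*)·-50.0755]/1.1 = 3.7769. B = V − Δ·S = -183.2231.
Self-financing check: at every node Δ·S+B equals the discounted successor values.

(0,0): Delta=1.0000 Bond=-183.2231
(1,0): Delta=1.0000 Bond=-201.5455
(1,1): Delta=1.0000 Bond=-201.5455
(2,0): Delta=1.0000 Bond=-221.7000
(2,1): Delta=1.0000 Bond=-221.7000
(2,2): Delta=1.0000 Bond=-221.7000
V0=3.7769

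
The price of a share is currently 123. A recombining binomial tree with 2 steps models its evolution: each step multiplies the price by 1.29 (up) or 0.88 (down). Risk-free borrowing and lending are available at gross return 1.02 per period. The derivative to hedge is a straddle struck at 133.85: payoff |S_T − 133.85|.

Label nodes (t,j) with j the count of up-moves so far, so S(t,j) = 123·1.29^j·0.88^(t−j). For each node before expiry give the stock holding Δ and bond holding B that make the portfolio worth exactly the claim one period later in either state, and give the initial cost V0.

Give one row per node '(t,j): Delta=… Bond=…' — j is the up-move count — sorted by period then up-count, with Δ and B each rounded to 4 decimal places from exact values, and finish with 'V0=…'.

(0,0): Delta=0.0117 Bond=25.0884
(1,0): Delta=-0.7395 Bond=106.9020
(1,1): Delta=1.0000 Bond=-131.2255
V0=26.5259

Since d<R<u, set p* = (R−d)/(u−d) = 0.3415; price each node as the discounted p*-expectation of its children.
Terminal values V(2,·): V(2,0)=38.5988, V(2,1)=5.7796, V(2,2)=70.8343
(1,0): S=108.2400. Δ = (V_up−V_dn)/(S_up−S_dn) = (5.7796−38.5988)/(139.6296−95.2512) = -0.7395. V = [p*·5.7796 + (1−p*)·38.5988]/1.02 = 26.8551. B = V − Δ·S = 106.9020.
(1,1): S=158.6700. Δ = (V_up−V_dn)/(S_up−S_dn) = (70.8343−5.7796)/(204.6843−139.6296) = 1.0000. V = [p*·70.8343 + (1−p*)·5.7796]/1.02 = 27.4445. B = V − Δ·S = -131.2255.
(0,0): S=123.0000. Δ = (V_up−V_dn)/(S_up−S_dn) = (27.4445−26.8551)/(158.6700−108.2400) = 0.0117. V = [p*·27.4445 + (1−p*)·26.8551]/1.02 = 26.5259. B = V − Δ·S = 25.0884.
Check: Δ(0,0)·S0 + B(0,0) = 26.5259 = V0.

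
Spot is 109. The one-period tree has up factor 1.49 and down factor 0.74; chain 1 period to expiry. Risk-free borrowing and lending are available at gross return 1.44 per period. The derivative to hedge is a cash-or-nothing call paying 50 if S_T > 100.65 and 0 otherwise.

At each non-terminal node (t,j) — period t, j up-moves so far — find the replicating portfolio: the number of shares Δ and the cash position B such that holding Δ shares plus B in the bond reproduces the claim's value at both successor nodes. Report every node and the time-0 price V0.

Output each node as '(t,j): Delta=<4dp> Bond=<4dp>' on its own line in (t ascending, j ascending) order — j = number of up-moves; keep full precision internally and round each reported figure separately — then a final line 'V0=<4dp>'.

(0,0): Delta=0.6116 Bond=-34.2593
V0=32.4074

Under the risk-neutral measure, an up-move has probability p* = (R−d)/(u−d) = 0.9333 and values discount at R = 1.44.
At expiry t=1: V(1,0)=0.0000, V(1,1)=50.0000
  t=0,j=0: stock 109.0000 → up 162.4100 (V=50.0000), down 80.6600 (V=0.0000). Price 32.4074; hedge Δ=0.6116, bond B=-34.2593.
Check: Δ(0,0)·S0 + B(0,0) = 32.4074 = V0.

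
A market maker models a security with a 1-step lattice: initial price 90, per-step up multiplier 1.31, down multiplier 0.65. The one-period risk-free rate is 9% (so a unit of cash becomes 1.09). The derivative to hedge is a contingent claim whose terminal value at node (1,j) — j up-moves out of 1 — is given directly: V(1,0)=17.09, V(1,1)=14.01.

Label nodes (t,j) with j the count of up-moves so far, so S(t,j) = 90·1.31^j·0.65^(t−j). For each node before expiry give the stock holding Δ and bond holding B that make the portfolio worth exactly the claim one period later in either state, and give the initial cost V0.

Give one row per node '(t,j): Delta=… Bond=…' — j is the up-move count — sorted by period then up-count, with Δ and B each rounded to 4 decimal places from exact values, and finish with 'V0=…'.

(0,0): Delta=-0.0519 Bond=18.4618
V0=13.7951

Risk-neutral probability p* = (R−d)/(u−d) = (1.09−0.65)/(1.31−0.65) = 0.6667.
At expiry t=1: V(1,0)=17.0900, V(1,1)=14.0100
(0,0): S=90.0000. Δ = (V_up−V_dn)/(S_up−S_dn) = (14.0100−17.0900)/(117.9000−58.5000) = -0.0519. V = [p*·14.0100 + (1−p*)·17.0900]/1.09 = 13.7951. B = V − Δ·S = 18.4618.
Each (Δ,B) replicates both successor values, so the strategy is self-financing and V0 is arbitrage-free.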